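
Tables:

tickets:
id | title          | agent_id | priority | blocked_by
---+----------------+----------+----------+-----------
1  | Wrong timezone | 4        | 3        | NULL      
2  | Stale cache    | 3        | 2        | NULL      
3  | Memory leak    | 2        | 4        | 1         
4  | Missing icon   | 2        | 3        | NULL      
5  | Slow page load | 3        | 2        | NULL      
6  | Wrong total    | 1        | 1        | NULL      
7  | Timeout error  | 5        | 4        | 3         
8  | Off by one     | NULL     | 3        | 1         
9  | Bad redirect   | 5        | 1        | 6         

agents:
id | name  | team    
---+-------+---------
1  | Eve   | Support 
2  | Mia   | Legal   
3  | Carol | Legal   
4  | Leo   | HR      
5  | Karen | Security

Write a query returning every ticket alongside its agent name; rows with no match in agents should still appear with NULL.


LEFT JOIN keeps every row from tickets (the left table); where agent_id has no match in agents, the agent columns become NULL. Walk through each ticket:
  - ticket 1 (Wrong timezone): agent_id=4 -> matches Leo
  - ticket 2 (Stale cache): agent_id=3 -> matches Carol
  - ticket 3 (Memory leak): agent_id=2 -> matches Mia
  - ticket 4 (Missing icon): agent_id=2 -> matches Mia
  - ticket 5 (Slow page load): agent_id=3 -> matches Carol
  - ticket 6 (Wrong total): agent_id=1 -> matches Eve
  - ticket 7 (Timeout error): agent_id=5 -> matches Karen
  - ticket 8 (Off by one): agent_id=NULL, no match -> kept with NULL
  - ticket 9 (Bad redirect): agent_id=5 -> matches Karen
All 9 rows appear; 1 has NULL agent.

SQL:
SELECT a.title, b.name AS agent
FROM tickets a
LEFT JOIN agents b ON a.agent_id = b.id

Result:
title          | agent
---------------+------
Wrong timezone | Leo  
Stale cache    | Carol
Memory leak    | Mia  
Missing icon   | Mia  
Slow page load | Carol
Wrong total    | Eve  
Timeout error  | Karen
Off by one     | NULL 
Bad redirect   | Karen


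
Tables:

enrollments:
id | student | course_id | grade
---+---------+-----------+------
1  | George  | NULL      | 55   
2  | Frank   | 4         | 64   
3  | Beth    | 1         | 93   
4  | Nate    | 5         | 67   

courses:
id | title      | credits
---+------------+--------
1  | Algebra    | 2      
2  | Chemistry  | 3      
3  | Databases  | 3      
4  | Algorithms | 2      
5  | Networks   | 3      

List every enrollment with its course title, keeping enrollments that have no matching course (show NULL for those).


LEFT JOIN keeps every row from enrollments (the left table); where course_id has no match in courses, the course columns become NULL. Walk through each enrollment:
  - enrollment 1 (George): course_id=NULL, no match -> kept with NULL
  - enrollment 2 (Frank): course_id=4 -> matches Algorithms
  - enrollment 3 (Beth): course_id=1 -> matches Algebra
  - enrollment 4 (Nate): course_id=5 -> matches Networks
All 4 rows appear; 1 has NULL course.

SQL:
SELECT a.student, b.title AS course
FROM enrollments a
LEFT JOIN courses b ON a.course_id = b.id

Result:
student | course    
--------+-----------
George  | NULL      
Frank   | Algorithms
Beth    | Algebra   
Nate    | Networks  


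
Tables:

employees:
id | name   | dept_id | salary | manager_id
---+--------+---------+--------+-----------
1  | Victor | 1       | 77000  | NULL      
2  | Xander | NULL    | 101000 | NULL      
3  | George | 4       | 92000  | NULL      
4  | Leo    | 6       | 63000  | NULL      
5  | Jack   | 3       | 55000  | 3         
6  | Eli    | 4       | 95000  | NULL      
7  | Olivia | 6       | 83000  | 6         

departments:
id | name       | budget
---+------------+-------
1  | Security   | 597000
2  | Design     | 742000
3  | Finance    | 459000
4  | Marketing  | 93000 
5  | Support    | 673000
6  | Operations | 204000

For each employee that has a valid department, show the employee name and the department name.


INNER JOIN keeps only employees rows whose dept_id matches an id in departments. Walk through each employee:
  - employee 1 (Victor): dept_id=1 -> matches Security
  - employee 2 (Xander): dept_id=NULL, no match -> dropped
  - employee 3 (George): dept_id=4 -> matches Marketing
  - employee 4 (Leo): dept_id=6 -> matches Operations
  - employee 5 (Jack): dept_id=3 -> matches Finance
  - employee 6 (Eli): dept_id=4 -> matches Marketing
  - employee 7 (Olivia): dept_id=6 -> matches Operations
So 1 of 7 rows is dropped.

SQL:
SELECT a.name, b.name AS department
FROM employees a
INNER JOIN departments b ON a.dept_id = b.id

Result:
name   | department
-------+-----------
Victor | Security  
George | Marketing 
Leo    | Operations
Jack   | Finance   
Eli    | Marketing 
Olivia | Operations


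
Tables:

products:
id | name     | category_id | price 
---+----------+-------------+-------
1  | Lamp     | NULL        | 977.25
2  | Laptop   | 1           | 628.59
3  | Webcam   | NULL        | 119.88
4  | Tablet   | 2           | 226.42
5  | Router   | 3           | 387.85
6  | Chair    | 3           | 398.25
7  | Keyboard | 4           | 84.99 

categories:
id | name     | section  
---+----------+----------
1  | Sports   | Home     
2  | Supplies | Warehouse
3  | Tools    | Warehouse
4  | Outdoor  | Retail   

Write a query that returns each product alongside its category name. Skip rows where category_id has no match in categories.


INNER JOIN keeps only products rows whose category_id matches an id in categories. Walk through each product:
  - product 1 (Lamp): category_id=NULL, no match -> dropped
  - product 2 (Laptop): category_id=1 -> matches Sports
  - product 3 (Webcam): category_id=NULL, no match -> dropped
  - product 4 (Tablet): category_id=2 -> matches Supplies
  - product 5 (Router): category_id=3 -> matches Tools
  - product 6 (Chair): category_id=3 -> matches Tools
  - product 7 (Keyboard): category_id=4 -> matches Outdoor
So 2 of 7 rows are dropped.

SQL:
SELECT a.name, b.name AS category
FROM products a
INNER JOIN categories b ON a.category_id = b.id

Result:
name     | category
---------+---------
Laptop   | Sports  
Tablet   | Supplies
Router   | Tools   
Chair    | Tools   
Keyboard | Outdoor 


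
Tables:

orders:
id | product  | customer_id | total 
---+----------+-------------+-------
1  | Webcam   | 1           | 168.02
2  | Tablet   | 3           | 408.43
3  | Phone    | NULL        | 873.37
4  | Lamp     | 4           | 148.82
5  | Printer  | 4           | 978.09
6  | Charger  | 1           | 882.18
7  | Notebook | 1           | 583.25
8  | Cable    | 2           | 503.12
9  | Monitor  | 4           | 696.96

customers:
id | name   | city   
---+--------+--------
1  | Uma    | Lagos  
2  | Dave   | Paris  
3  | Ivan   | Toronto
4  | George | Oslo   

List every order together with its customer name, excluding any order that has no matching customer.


INNER JOIN keeps only orders rows whose customer_id matches an id in customers. Walk through each order:
  - order 1 (Webcam): customer_id=1 -> matches Uma
  - order 2 (Tablet): customer_id=3 -> matches Ivan
  - order 3 (Phone): customer_id=NULL, no match -> dropped
  - order 4 (Lamp): customer_id=4 -> matches George
  - order 5 (Printer): customer_id=4 -> matches George
  - order 6 (Charger): customer_id=1 -> matches Uma
  - order 7 (Notebook): customer_id=1 -> matches Uma
  - order 8 (Cable): customer_id=2 -> matches Dave
  - order 9 (Monitor): customer_id=4 -> matches George
So 1 of 9 rows is dropped.

SQL:
SELECT a.product, b.name AS customer
FROM orders a
INNER JOIN customers b ON a.customer_id = b.id

Result:
product  | customer
---------+---------
Webcam   | Uma     
Tablet   | Ivan    
Lamp     | George  
Printer  | George  
Charger  | Uma     
Notebook | Uma     
Cable    | Dave    
Monitor  | George  


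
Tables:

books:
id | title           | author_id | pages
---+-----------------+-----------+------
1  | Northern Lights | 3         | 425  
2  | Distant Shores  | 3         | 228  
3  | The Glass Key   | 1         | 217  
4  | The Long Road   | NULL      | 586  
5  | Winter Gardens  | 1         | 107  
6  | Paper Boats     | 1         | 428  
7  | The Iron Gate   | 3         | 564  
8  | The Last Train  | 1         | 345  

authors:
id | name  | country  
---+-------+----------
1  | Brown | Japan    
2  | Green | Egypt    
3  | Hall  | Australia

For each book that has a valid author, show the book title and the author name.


INNER JOIN keeps only books rows whose author_id matches an id in authors. Walk through each book:
  - book 1 (Northern Lights): author_id=3 -> matches Hall
  - book 2 (Distant Shores): author_id=3 -> matches Hall
  - book 3 (The Glass Key): author_id=1 -> matches Brown
  - book 4 (The Long Road): author_id=NULL, no match -> dropped
  - book 5 (Winter Gardens): author_id=1 -> matches Brown
  - book 6 (Paper Boats): author_id=1 -> matches Brown
  - book 7 (The Iron Gate): author_id=3 -> matches Hall
  - book 8 (The Last Train): author_id=1 -> matches Brown
So 1 of 8 rows is dropped.

SQL:
SELECT a.title, b.name AS author
FROM books a
INNER JOIN authors b ON a.author_id = b.id

Result:
title           | author
----------------+-------
Northern Lights | Hall  
Distant Shores  | Hall  
The Glass Key   | Brown 
Winter Gardens  | Brown 
Paper Boats     | Brown 
The Iron Gate   | Hall  
The Last Train  | Brown 


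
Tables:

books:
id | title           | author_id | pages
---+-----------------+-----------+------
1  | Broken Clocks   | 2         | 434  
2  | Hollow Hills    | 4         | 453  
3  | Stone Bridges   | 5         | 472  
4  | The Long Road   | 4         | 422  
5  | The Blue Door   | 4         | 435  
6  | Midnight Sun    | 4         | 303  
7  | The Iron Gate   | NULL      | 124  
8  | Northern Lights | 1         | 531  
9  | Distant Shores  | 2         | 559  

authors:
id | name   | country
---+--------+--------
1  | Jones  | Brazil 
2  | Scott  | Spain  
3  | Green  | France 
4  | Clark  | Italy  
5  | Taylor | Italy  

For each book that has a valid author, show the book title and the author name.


INNER JOIN keeps only books rows whose author_id matches an id in authors. Walk through each book:
  - book 1 (Broken Clocks): author_id=2 -> matches Scott
  - book 2 (Hollow Hills): author_id=4 -> matches Clark
  - book 3 (Stone Bridges): author_id=5 -> matches Taylor
  - book 4 (The Long Road): author_id=4 -> matches Clark
  - book 5 (The Blue Door): author_id=4 -> matches Clark
  - book 6 (Midnight Sun): author_id=4 -> matches Clark
  - book 7 (The Iron Gate): author_id=NULL, no match -> dropped
  - book 8 (Northern Lights): author_id=1 -> matches Jones
  - book 9 (Distant Shores): author_id=2 -> matches Scott
So 1 of 9 rows is dropped.

SQL:
SELECT a.title, b.name AS author
FROM books a
INNER JOIN authors b ON a.author_id = b.id

Result:
title           | author
----------------+-------
Broken Clocks   | Scott 
Hollow Hills    | Clark 
Stone Bridges   | Taylor
The Long Road   | Clark 
The Blue Door   | Clark 
Midnight Sun    | Clark 
Northern Lights | Jones 
Distant Shores  | Scott 


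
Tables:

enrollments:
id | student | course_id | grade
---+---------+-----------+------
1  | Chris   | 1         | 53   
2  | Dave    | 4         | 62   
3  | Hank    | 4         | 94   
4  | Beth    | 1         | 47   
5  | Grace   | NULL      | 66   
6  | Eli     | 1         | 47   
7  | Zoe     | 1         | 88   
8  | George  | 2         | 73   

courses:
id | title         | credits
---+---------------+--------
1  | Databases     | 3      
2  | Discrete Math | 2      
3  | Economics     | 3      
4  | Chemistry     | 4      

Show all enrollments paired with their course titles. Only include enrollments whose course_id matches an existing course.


INNER JOIN keeps only enrollments rows whose course_id matches an id in courses. Walk through each enrollment:
  - enrollment 1 (Chris): course_id=1 -> matches Databases
  - enrollment 2 (Dave): course_id=4 -> matches Chemistry
  - enrollment 3 (Hank): course_id=4 -> matches Chemistry
  - enrollment 4 (Beth): course_id=1 -> matches Databases
  - enrollment 5 (Grace): course_id=NULL, no match -> dropped
  - enrollment 6 (Eli): course_id=1 -> matches Databases
  - enrollment 7 (Zoe): course_id=1 -> matches Databases
  - enrollment 8 (George): course_id=2 -> matches Discrete Math
So 1 of 8 rows is dropped.

SQL:
SELECT a.student, b.title AS course
FROM enrollments a
INNER JOIN courses b ON a.course_id = b.id

Result:
student | course       
--------+--------------
Chris   | Databases    
Dave    | Chemistry    
Hank    | Chemistry    
Beth    | Databases    
Eli     | Databases    
Zoe     | Databases    
George  | Discrete Math


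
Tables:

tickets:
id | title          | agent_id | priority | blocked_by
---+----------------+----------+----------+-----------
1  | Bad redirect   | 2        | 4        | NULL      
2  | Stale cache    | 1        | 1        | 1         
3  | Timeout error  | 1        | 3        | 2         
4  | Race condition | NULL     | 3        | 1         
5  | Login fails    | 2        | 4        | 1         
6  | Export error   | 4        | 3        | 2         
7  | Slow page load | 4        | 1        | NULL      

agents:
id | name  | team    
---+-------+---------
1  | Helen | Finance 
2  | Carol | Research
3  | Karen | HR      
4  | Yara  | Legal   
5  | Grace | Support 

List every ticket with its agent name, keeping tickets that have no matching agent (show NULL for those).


LEFT JOIN keeps every row from tickets (the left table); where agent_id has no match in agents, the agent columns become NULL. Walk through each ticket:
  - ticket 1 (Bad redirect): agent_id=2 -> matches Carol
  - ticket 2 (Stale cache): agent_id=1 -> matches Helen
  - ticket 3 (Timeout error): agent_id=1 -> matches Helen
  - ticket 4 (Race condition): agent_id=NULL, no match -> kept with NULL
  - ticket 5 (Login fails): agent_id=2 -> matches Carol
  - ticket 6 (Export error): agent_id=4 -> matches Yara
  - ticket 7 (Slow page load): agent_id=4 -> matches Yara
All 7 rows appear; 1 has NULL agent.

SQL:
SELECT a.title, b.name AS agent
FROM tickets a
LEFT JOIN agents b ON a.agent_id = b.id

Result:
title          | agent
---------------+------
Bad redirect   | Carol
Stale cache    | Helen
Timeout error  | Helen
Race condition | NULL 
Login fails    | Carol
Export error   | Yara 
Slow page load | Yara 


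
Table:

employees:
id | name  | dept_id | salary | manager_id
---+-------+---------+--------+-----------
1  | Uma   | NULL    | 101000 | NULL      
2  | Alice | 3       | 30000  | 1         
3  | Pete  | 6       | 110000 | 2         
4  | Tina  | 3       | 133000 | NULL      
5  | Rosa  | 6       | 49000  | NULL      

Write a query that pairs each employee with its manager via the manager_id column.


This is a self-join: employees is joined to a second copy of itself, matching each row's manager_id to another row's id. Use LEFT JOIN so rows with manager_id=NULL are kept.
  - employee 1 (Uma): manager_id=NULL -> NULL
  - employee 2 (Alice): manager_id=1 -> Uma
  - employee 3 (Pete): manager_id=2 -> Alice
  - employee 4 (Tina): manager_id=NULL -> NULL
  - employee 5 (Rosa): manager_id=NULL -> NULL

SQL:
SELECT a.name AS item, b.name AS manager
FROM employees a
LEFT JOIN employees b ON a.manager_id = b.id

Result:
item  | manager
------+--------
Uma   | NULL   
Alice | Uma    
Pete  | Alice  
Tina  | NULL   
Rosa  | NULL   


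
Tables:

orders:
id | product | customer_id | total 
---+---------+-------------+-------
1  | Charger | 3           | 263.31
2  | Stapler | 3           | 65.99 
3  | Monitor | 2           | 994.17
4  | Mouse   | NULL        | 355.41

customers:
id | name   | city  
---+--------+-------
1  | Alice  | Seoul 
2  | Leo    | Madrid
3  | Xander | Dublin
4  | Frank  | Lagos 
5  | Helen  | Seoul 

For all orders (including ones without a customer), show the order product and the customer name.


LEFT JOIN keeps every row from orders (the left table); where customer_id has no match in customers, the customer columns become NULL. Walk through each order:
  - order 1 (Charger): customer_id=3 -> matches Xander
  - order 2 (Stapler): customer_id=3 -> matches Xander
  - order 3 (Monitor): customer_id=2 -> matches Leo
  - order 4 (Mouse): customer_id=NULL, no match -> kept with NULL
All 4 rows appear; 1 has NULL customer.

SQL:
SELECT a.product, b.name AS customer
FROM orders a
LEFT JOIN customers b ON a.customer_id = b.id

Result:
product | customer
--------+---------
Charger | Xander  
Stapler | Xander  
Monitor | Leo     
Mouse   | NULL    


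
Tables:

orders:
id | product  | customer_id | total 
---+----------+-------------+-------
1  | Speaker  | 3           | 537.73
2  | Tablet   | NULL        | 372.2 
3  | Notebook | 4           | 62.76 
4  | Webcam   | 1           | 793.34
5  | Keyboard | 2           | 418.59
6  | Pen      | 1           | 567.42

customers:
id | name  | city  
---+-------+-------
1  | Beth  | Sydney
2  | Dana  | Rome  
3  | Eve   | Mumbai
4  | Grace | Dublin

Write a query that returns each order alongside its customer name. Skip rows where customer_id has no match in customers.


INNER JOIN keeps only orders rows whose customer_id matches an id in customers. Walk through each order:
  - order 1 (Speaker): customer_id=3 -> matches Eve
  - order 2 (Tablet): customer_id=NULL, no match -> dropped
  - order 3 (Notebook): customer_id=4 -> matches Grace
  - order 4 (Webcam): customer_id=1 -> matches Beth
  - order 5 (Keyboard): customer_id=2 -> matches Dana
  - order 6 (Pen): customer_id=1 -> matches Beth
So 1 of 6 rows is dropped.

SQL:
SELECT a.product, b.name AS customer
FROM orders a
INNER JOIN customers b ON a.customer_id = b.id

Result:
product  | customer
---------+---------
Speaker  | Eve     
Notebook | Grace   
Webcam   | Beth    
Keyboard | Dana    
Pen      | Beth    


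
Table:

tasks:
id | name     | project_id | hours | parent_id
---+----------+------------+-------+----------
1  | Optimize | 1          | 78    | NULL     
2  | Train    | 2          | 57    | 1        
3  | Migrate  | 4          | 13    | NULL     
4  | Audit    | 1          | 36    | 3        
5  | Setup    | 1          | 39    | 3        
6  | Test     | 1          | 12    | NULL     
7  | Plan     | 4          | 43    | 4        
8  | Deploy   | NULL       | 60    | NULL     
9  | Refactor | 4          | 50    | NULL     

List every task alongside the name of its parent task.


This is a self-join: tasks is joined to a second copy of itself, matching each row's parent_id to another row's id. Use LEFT JOIN so rows with parent_id=NULL are kept.
  - task 1 (Optimize): parent_id=NULL -> NULL
  - task 2 (Train): parent_id=1 -> Optimize
  - task 3 (Migrate): parent_id=NULL -> NULL
  - task 4 (Audit): parent_id=3 -> Migrate
  - task 5 (Setup): parent_id=3 -> Migrate
  - task 6 (Test): parent_id=NULL -> NULL
  - task 7 (Plan): parent_id=4 -> Audit
  - task 8 (Deploy): parent_id=NULL -> NULL
  - task 9 (Refactor): parent_id=NULL -> NULL

SQL:
SELECT a.name AS item, b.name AS parent
FROM tasks a
LEFT JOIN tasks b ON a.parent_id = b.id

Result:
item     | parent  
---------+---------
Optimize | NULL    
Train    | Optimize
Migrate  | NULL    
Audit    | Migrate 
Setup    | Migrate 
Test     | NULL    
Plan     | Audit   
Deploy   | NULL    
Refactor | NULL    


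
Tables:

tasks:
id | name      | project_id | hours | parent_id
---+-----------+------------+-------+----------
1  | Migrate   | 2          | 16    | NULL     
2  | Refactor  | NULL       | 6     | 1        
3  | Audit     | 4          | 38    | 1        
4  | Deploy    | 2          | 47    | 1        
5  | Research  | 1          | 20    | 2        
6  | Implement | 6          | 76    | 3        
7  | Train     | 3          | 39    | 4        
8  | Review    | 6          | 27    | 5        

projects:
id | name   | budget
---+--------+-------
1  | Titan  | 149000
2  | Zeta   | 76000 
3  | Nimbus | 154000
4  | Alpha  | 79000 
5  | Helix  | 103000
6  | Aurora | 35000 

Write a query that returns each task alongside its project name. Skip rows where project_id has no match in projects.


INNER JOIN keeps only tasks rows whose project_id matches an id in projects. Walk through each task:
  - task 1 (Migrate): project_id=2 -> matches Zeta
  - task 2 (Refactor): project_id=NULL, no match -> dropped
  - task 3 (Audit): project_id=4 -> matches Alpha
  - task 4 (Deploy): project_id=2 -> matches Zeta
  - task 5 (Research): project_id=1 -> matches Titan
  - task 6 (Implement): project_id=6 -> matches Aurora
  - task 7 (Train): project_id=3 -> matches Nimbus
  - task 8 (Review): project_id=6 -> matches Aurora
So 1 of 8 rows is dropped.

SQL:
SELECT a.name, b.name AS project
FROM tasks a
INNER JOIN projects b ON a.project_id = b.id

Result:
name      | project
----------+--------
Migrate   | Zeta   
Audit     | Alpha  
Deploy    | Zeta   
Research  | Titan  
Implement | Aurora 
Train     | Nimbus 
Review    | Aurora 


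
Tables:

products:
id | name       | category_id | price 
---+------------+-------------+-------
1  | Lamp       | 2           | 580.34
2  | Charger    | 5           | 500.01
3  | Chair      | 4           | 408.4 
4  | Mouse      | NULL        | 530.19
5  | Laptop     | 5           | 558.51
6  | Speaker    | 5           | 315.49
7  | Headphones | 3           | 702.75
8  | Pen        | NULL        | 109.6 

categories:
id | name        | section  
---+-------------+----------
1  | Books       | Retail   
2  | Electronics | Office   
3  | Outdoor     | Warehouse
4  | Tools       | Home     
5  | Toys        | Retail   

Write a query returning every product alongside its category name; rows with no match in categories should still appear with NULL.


LEFT JOIN keeps every row from products (the left table); where category_id has no match in categories, the category columns become NULL. Walk through each product:
  - product 1 (Lamp): category_id=2 -> matches Electronics
  - product 2 (Charger): category_id=5 -> matches Toys
  - product 3 (Chair): category_id=4 -> matches Tools
  - product 4 (Mouse): category_id=NULL, no match -> kept with NULL
  - product 5 (Laptop): category_id=5 -> matches Toys
  - product 6 (Speaker): category_id=5 -> matches Toys
  - product 7 (Headphones): category_id=3 -> matches Outdoor
  - product 8 (Pen): category_id=NULL, no match -> kept with NULL
All 8 rows appear; 2 have NULL category.

SQL:
SELECT a.name, b.name AS category
FROM products a
LEFT JOIN categories b ON a.category_id = b.id

Result:
name       | category   
-----------+------------
Lamp       | Electronics
Charger    | Toys       
Chair      | Tools      
Mouse      | NULL       
Laptop     | Toys       
Speaker    | Toys       
Headphones | Outdoor    
Pen        | NULL       


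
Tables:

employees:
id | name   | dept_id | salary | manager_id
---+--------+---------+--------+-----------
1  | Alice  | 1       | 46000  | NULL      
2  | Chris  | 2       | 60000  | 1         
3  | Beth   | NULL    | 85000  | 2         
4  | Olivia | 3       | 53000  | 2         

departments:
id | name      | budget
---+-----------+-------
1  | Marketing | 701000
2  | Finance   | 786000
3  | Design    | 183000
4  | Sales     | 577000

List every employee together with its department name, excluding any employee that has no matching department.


INNER JOIN keeps only employees rows whose dept_id matches an id in departments. Walk through each employee:
  - employee 1 (Alice): dept_id=1 -> matches Marketing
  - employee 2 (Chris): dept_id=2 -> matches Finance
  - employee 3 (Beth): dept_id=NULL, no match -> dropped
  - employee 4 (Olivia): dept_id=3 -> matches Design
So 1 of 4 rows is dropped.

SQL:
SELECT a.name, b.name AS department
FROM employees a
INNER JOIN departments b ON a.dept_id = b.id

Result:
name   | department
-------+-----------
Alice  | Marketing 
Chris  | Finance   
Olivia | Design    


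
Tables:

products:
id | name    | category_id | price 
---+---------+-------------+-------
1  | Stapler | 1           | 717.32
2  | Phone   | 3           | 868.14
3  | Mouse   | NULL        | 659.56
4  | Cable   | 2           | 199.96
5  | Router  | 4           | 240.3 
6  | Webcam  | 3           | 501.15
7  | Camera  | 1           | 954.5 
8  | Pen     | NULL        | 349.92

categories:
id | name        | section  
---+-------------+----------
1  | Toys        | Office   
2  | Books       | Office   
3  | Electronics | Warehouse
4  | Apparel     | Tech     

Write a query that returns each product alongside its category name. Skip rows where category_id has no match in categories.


INNER JOIN keeps only products rows whose category_id matches an id in categories. Walk through each product:
  - product 1 (Stapler): category_id=1 -> matches Toys
  - product 2 (Phone): category_id=3 -> matches Electronics
  - product 3 (Mouse): category_id=NULL, no match -> dropped
  - product 4 (Cable): category_id=2 -> matches Books
  - product 5 (Router): category_id=4 -> matches Apparel
  - product 6 (Webcam): category_id=3 -> matches Electronics
  - product 7 (Camera): category_id=1 -> matches Toys
  - product 8 (Pen): category_id=NULL, no match -> dropped
So 2 of 8 rows are dropped.

SQL:
SELECT a.name, b.name AS category
FROM products a
INNER JOIN categories b ON a.category_id = b.id

Result:
name    | category   
--------+------------
Stapler | Toys       
Phone   | Electronics
Cable   | Books      
Router  | Apparel    
Webcam  | Electronics
Camera  | Toys       


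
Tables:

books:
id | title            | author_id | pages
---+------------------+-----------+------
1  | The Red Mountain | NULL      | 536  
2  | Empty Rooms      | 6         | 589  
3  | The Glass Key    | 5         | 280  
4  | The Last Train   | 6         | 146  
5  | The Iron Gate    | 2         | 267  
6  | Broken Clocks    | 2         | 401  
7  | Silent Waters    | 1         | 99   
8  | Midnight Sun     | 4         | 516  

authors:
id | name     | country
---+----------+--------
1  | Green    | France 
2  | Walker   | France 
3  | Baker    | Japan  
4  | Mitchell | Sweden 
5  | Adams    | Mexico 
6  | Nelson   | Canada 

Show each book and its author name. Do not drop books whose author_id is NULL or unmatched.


LEFT JOIN keeps every row from books (the left table); where author_id has no match in authors, the author columns become NULL. Walk through each book:
  - book 1 (The Red Mountain): author_id=NULL, no match -> kept with NULL
  - book 2 (Empty Rooms): author_id=6 -> matches Nelson
  - book 3 (The Glass Key): author_id=5 -> matches Adams
  - book 4 (The Last Train): author_id=6 -> matches Nelson
  - book 5 (The Iron Gate): author_id=2 -> matches Walker
  - book 6 (Broken Clocks): author_id=2 -> matches Walker
  - book 7 (Silent Waters): author_id=1 -> matches Green
  - book 8 (Midnight Sun): author_id=4 -> matches Mitchell
All 8 rows appear; 1 has NULL author.

SQL:
SELECT a.title, b.name AS author
FROM books a
LEFT JOIN authors b ON a.author_id = b.id

Result:
title            | author  
-----------------+---------
The Red Mountain | NULL    
Empty Rooms      | Nelson  
The Glass Key    | Adams   
The Last Train   | Nelson  
The Iron Gate    | Walker  
Broken Clocks    | Walker  
Silent Waters    | Green   
Midnight Sun     | Mitchell


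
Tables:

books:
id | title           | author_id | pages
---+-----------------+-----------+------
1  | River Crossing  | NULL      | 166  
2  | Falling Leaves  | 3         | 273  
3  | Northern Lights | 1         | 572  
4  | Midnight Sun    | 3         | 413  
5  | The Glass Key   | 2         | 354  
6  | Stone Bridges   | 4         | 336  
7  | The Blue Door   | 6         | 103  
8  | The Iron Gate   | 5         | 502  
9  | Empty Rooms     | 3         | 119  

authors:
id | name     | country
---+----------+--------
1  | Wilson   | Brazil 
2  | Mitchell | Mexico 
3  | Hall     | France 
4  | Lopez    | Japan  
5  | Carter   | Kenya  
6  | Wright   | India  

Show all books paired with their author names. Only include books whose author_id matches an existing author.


INNER JOIN keeps only books rows whose author_id matches an id in authors. Walk through each book:
  - book 1 (River Crossing): author_id=NULL, no match -> dropped
  - book 2 (Falling Leaves): author_id=3 -> matches Hall
  - book 3 (Northern Lights): author_id=1 -> matches Wilson
  - book 4 (Midnight Sun): author_id=3 -> matches Hall
  - book 5 (The Glass Key): author_id=2 -> matches Mitchell
  - book 6 (Stone Bridges): author_id=4 -> matches Lopez
  - book 7 (The Blue Door): author_id=6 -> matches Wright
  - book 8 (The Iron Gate): author_id=5 -> matches Carter
  - book 9 (Empty Rooms): author_id=3 -> matches Hall
So 1 of 9 rows is dropped.

SQL:
SELECT a.title, b.name AS author
FROM books a
INNER JOIN authors b ON a.author_id = b.id

Result:
title           | author  
----------------+---------
Falling Leaves  | Hall    
Northern Lights | Wilson  
Midnight Sun    | Hall    
The Glass Key   | Mitchell
Stone Bridges   | Lopez   
The Blue Door   | Wright  
The Iron Gate   | Carter  
Empty Rooms     | Hall    


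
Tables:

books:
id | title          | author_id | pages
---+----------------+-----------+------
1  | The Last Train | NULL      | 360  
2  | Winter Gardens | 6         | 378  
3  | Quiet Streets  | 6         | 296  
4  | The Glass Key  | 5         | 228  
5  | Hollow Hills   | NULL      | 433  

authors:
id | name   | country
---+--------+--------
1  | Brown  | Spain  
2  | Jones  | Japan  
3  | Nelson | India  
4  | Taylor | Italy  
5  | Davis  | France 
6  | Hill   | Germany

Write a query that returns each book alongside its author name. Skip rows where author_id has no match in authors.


INNER JOIN keeps only books rows whose author_id matches an id in authors. Walk through each book:
  - book 1 (The Last Train): author_id=NULL, no match -> dropped
  - book 2 (Winter Gardens): author_id=6 -> matches Hill
  - book 3 (Quiet Streets): author_id=6 -> matches Hill
  - book 4 (The Glass Key): author_id=5 -> matches Davis
  - book 5 (Hollow Hills): author_id=NULL, no match -> dropped
So 2 of 5 rows are dropped.

SQL:
SELECT a.title, b.name AS author
FROM books a
INNER JOIN authors b ON a.author_id = b.id

Result:
title          | author
---------------+-------
Winter Gardens | Hill  
Quiet Streets  | Hill  
The Glass Key  | Davis 


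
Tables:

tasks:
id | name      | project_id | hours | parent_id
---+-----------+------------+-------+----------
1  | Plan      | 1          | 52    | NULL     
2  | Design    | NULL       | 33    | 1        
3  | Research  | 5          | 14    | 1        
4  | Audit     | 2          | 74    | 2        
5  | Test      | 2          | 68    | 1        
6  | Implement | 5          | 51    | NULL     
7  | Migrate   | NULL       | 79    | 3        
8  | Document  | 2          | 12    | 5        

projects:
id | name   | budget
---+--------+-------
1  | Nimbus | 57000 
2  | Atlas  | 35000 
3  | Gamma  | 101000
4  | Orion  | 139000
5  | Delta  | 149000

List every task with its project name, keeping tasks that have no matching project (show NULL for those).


LEFT JOIN keeps every row from tasks (the left table); where project_id has no match in projects, the project columns become NULL. Walk through each task:
  - task 1 (Plan): project_id=1 -> matches Nimbus
  - task 2 (Design): project_id=NULL, no match -> kept with NULL
  - task 3 (Research): project_id=5 -> matches Delta
  - task 4 (Audit): project_id=2 -> matches Atlas
  - task 5 (Test): project_id=2 -> matches Atlas
  - task 6 (Implement): project_id=5 -> matches Delta
  - task 7 (Migrate): project_id=NULL, no match -> kept with NULL
  - task 8 (Document): project_id=2 -> matches Atlas
All 8 rows appear; 2 have NULL project.

SQL:
SELECT a.name, b.name AS project
FROM tasks a
LEFT JOIN projects b ON a.project_id = b.id

Result:
name      | project
----------+--------
Plan      | Nimbus 
Design    | NULL   
Research  | Delta  
Audit     | Atlas  
Test      | Atlas  
Implement | Delta  
Migrate   | NULL   
Document  | Atlas  


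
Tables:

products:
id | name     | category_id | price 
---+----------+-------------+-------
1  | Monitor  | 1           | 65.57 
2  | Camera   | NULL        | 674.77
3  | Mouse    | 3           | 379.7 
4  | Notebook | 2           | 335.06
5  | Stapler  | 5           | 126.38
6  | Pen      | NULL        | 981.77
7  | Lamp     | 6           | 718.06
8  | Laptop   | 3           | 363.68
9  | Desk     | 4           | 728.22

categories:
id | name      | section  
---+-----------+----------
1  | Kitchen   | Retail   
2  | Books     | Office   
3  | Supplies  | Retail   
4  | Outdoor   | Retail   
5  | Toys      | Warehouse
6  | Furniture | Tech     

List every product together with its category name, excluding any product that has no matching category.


INNER JOIN keeps only products rows whose category_id matches an id in categories. Walk through each product:
  - product 1 (Monitor): category_id=1 -> matches Kitchen
  - product 2 (Camera): category_id=NULL, no match -> dropped
  - product 3 (Mouse): category_id=3 -> matches Supplies
  - product 4 (Notebook): category_id=2 -> matches Books
  - product 5 (Stapler): category_id=5 -> matches Toys
  - product 6 (Pen): category_id=NULL, no match -> dropped
  - product 7 (Lamp): category_id=6 -> matches Furniture
  - product 8 (Laptop): category_id=3 -> matches Supplies
  - product 9 (Desk): category_id=4 -> matches Outdoor
So 2 of 9 rows are dropped.

SQL:
SELECT a.name, b.name AS category
FROM products a
INNER JOIN categories b ON a.category_id = b.id

Result:
name     | category 
---------+----------
Monitor  | Kitchen  
Mouse    | Supplies 
Notebook | Books    
Stapler  | Toys     
Lamp     | Furniture
Laptop   | Supplies 
Desk     | Outdoor  


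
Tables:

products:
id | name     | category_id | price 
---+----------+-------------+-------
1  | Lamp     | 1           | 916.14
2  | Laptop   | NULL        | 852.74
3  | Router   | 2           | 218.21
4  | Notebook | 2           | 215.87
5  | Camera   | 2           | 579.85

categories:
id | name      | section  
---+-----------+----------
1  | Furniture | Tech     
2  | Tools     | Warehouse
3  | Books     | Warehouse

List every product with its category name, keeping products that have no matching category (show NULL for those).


LEFT JOIN keeps every row from products (the left table); where category_id has no match in categories, the category columns become NULL. Walk through each product:
  - product 1 (Lamp): category_id=1 -> matches Furniture
  - product 2 (Laptop): category_id=NULL, no match -> kept with NULL
  - product 3 (Router): category_id=2 -> matches Tools
  - product 4 (Notebook): category_id=2 -> matches Tools
  - product 5 (Camera): category_id=2 -> matches Tools
All 5 rows appear; 1 has NULL category.

SQL:
SELECT a.name, b.name AS category
FROM products a
LEFT JOIN categories b ON a.category_id = b.id

Result:
name     | category 
---------+----------
Lamp     | Furniture
Laptop   | NULL     
Router   | Tools    
Notebook | Tools    
Camera   | Tools    


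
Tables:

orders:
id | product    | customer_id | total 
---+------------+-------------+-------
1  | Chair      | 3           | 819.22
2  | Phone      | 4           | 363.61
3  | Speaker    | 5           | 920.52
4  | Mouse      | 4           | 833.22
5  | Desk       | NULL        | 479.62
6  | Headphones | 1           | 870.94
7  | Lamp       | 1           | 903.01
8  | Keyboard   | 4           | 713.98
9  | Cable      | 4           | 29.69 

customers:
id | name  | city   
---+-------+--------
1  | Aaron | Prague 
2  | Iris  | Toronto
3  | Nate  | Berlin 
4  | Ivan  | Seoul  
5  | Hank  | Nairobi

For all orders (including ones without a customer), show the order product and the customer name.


LEFT JOIN keeps every row from orders (the left table); where customer_id has no match in customers, the customer columns become NULL. Walk through each order:
  - order 1 (Chair): customer_id=3 -> matches Nate
  - order 2 (Phone): customer_id=4 -> matches Ivan
  - order 3 (Speaker): customer_id=5 -> matches Hank
  - order 4 (Mouse): customer_id=4 -> matches Ivan
  - order 5 (Desk): customer_id=NULL, no match -> kept with NULL
  - order 6 (Headphones): customer_id=1 -> matches Aaron
  - order 7 (Lamp): customer_id=1 -> matches Aaron
  - order 8 (Keyboard): customer_id=4 -> matches Ivan
  - order 9 (Cable): customer_id=4 -> matches Ivan
All 9 rows appear; 1 has NULL customer.

SQL:
SELECT a.product, b.name AS customer
FROM orders a
LEFT JOIN customers b ON a.customer_id = b.id

Result:
product    | customer
-----------+---------
Chair      | Nate    
Phone      | Ivan    
Speaker    | Hank    
Mouse      | Ivan    
Desk       | NULL    
Headphones | Aaron   
Lamp       | Aaron   
Keyboard   | Ivan    
Cable      | Ivan    


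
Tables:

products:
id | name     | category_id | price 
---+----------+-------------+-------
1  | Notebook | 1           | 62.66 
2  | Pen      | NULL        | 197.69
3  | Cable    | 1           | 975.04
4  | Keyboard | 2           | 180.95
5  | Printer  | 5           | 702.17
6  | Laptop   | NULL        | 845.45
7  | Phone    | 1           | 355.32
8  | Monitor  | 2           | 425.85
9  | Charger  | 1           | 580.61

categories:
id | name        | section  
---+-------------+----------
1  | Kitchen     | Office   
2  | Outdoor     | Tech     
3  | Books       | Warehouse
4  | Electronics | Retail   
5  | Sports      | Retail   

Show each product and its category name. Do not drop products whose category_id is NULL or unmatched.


LEFT JOIN keeps every row from products (the left table); where category_id has no match in categories, the category columns become NULL. Walk through each product:
  - product 1 (Notebook): category_id=1 -> matches Kitchen
  - product 2 (Pen): category_id=NULL, no match -> kept with NULL
  - product 3 (Cable): category_id=1 -> matches Kitchen
  - product 4 (Keyboard): category_id=2 -> matches Outdoor
  - product 5 (Printer): category_id=5 -> matches Sports
  - product 6 (Laptop): category_id=NULL, no match -> kept with NULL
  - product 7 (Phone): category_id=1 -> matches Kitchen
  - product 8 (Monitor): category_id=2 -> matches Outdoor
  - product 9 (Charger): category_id=1 -> matches Kitchen
All 9 rows appear; 2 have NULL category.

SQL:
SELECT a.name, b.name AS category
FROM products a
LEFT JOIN categories b ON a.category_id = b.id

Result:
name     | category
---------+---------
Notebook | Kitchen 
Pen      | NULL    
Cable    | Kitchen 
Keyboard | Outdoor 
Printer  | Sports  
Laptop   | NULL    
Phone    | Kitchen 
Monitor  | Outdoor 
Charger  | Kitchen 


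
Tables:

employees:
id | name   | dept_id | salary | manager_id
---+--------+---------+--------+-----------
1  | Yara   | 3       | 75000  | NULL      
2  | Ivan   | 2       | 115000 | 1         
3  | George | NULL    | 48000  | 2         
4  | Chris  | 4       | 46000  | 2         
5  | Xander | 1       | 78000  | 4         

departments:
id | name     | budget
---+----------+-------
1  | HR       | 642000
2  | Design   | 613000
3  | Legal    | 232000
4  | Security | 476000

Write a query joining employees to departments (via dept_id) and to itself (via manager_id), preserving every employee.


Two LEFT JOINs from the same base table employees: one to departments via dept_id, one to employees itself via manager_id. Both are LEFT so every employee is preserved.
Match against departments:
  - employee 1 (Yara): dept_id=3 -> matches Legal
  - employee 2 (Ivan): dept_id=2 -> matches Design
  - employee 3 (George): dept_id=NULL, no match -> kept with NULL
  - employee 4 (Chris): dept_id=4 -> matches Security
  - employee 5 (Xander): dept_id=1 -> matches HR
Match against employees (self):
  - employee 1 (Yara): manager_id=NULL -> NULL
  - employee 2 (Ivan): manager_id=1 -> Yara
  - employee 3 (George): manager_id=2 -> Ivan
  - employee 4 (Chris): manager_id=2 -> Ivan
  - employee 5 (Xander): manager_id=4 -> Chris

SQL:
SELECT a.name, b.name AS department, c.name AS manager
FROM employees a
LEFT JOIN departments b ON a.dept_id = b.id
LEFT JOIN employees c ON a.manager_id = c.id

Result:
name   | department | manager
-------+------------+--------
Yara   | Legal      | NULL   
Ivan   | Design     | Yara   
George | NULL       | Ivan   
Chris  | Security   | Ivan   
Xander | HR         | Chris  


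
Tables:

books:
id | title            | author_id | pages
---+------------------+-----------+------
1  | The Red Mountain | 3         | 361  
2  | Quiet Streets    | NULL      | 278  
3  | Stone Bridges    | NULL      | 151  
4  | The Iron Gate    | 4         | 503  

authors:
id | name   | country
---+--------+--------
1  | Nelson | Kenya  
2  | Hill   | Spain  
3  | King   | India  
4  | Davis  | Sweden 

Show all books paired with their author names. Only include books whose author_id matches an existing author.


INNER JOIN keeps only books rows whose author_id matches an id in authors. Walk through each book:
  - book 1 (The Red Mountain): author_id=3 -> matches King
  - book 2 (Quiet Streets): author_id=NULL, no match -> dropped
  - book 3 (Stone Bridges): author_id=NULL, no match -> dropped
  - book 4 (The Iron Gate): author_id=4 -> matches Davis
So 2 of 4 rows are dropped.

SQL:
SELECT a.title, b.name AS author
FROM books a
INNER JOIN authors b ON a.author_id = b.id

Result:
title            | author
-----------------+-------
The Red Mountain | King  
The Iron Gate    | Davis 
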